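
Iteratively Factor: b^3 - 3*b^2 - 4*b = (b - 4)*(b^2 + b) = (b - 4)*(b + 1)*(b)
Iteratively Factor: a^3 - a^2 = (a - 1)*(a^2) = a*(a - 1)*(a)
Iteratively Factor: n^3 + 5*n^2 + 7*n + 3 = (n + 1)*(n^2 + 4*n + 3) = (n + 1)*(n + 3)*(n + 1)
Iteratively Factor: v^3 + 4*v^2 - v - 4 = (v + 1)*(v^2 + 3*v - 4) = (v - 1)*(v + 1)*(v + 4)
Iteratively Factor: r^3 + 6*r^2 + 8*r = (r)*(r^2 + 6*r + 8) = r*(r + 2)*(r + 4)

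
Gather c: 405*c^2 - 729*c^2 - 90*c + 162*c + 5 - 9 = -324*c^2 + 72*c - 4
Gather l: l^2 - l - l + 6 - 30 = l^2 - 2*l - 24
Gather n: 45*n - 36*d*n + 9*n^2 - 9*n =9*n^2 + n*(36 - 36*d)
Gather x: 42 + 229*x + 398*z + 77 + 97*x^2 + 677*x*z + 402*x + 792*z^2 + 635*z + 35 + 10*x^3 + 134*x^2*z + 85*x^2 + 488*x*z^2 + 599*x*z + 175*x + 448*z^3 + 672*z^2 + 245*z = 10*x^3 + x^2*(134*z + 182) + x*(488*z^2 + 1276*z + 806) + 448*z^3 + 1464*z^2 + 1278*z + 154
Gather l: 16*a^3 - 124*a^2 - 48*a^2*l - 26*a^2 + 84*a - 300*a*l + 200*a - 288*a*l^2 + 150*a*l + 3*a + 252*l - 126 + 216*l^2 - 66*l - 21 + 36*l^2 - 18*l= 16*a^3 - 150*a^2 + 287*a + l^2*(252 - 288*a) + l*(-48*a^2 - 150*a + 168) - 147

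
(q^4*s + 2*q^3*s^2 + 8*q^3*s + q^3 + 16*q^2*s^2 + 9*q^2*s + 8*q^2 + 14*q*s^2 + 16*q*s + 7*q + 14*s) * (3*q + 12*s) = 3*q^5*s + 18*q^4*s^2 + 24*q^4*s + 3*q^4 + 24*q^3*s^3 + 144*q^3*s^2 + 39*q^3*s + 24*q^3 + 192*q^2*s^3 + 150*q^2*s^2 + 144*q^2*s + 21*q^2 + 168*q*s^3 + 192*q*s^2 + 126*q*s + 168*s^2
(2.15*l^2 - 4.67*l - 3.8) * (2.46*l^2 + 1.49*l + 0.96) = 5.289*l^4 - 8.2847*l^3 - 14.2423*l^2 - 10.1452*l - 3.648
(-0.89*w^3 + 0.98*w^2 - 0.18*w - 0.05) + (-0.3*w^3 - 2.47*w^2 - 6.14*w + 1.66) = -1.19*w^3 - 1.49*w^2 - 6.32*w + 1.61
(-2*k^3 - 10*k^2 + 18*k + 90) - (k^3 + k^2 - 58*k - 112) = -3*k^3 - 11*k^2 + 76*k + 202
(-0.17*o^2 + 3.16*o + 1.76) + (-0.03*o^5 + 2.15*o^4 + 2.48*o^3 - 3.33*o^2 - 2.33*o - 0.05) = -0.03*o^5 + 2.15*o^4 + 2.48*o^3 - 3.5*o^2 + 0.83*o + 1.71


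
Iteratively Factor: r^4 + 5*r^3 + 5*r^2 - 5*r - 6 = (r + 1)*(r^3 + 4*r^2 + r - 6) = (r + 1)*(r + 3)*(r^2 + r - 2) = (r - 1)*(r + 1)*(r + 3)*(r + 2)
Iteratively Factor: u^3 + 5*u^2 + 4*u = (u + 1)*(u^2 + 4*u) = u*(u + 1)*(u + 4)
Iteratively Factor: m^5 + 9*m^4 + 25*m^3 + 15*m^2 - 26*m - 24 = (m + 1)*(m^4 + 8*m^3 + 17*m^2 - 2*m - 24) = (m + 1)*(m + 4)*(m^3 + 4*m^2 + m - 6) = (m - 1)*(m + 1)*(m + 4)*(m^2 + 5*m + 6) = (m - 1)*(m + 1)*(m + 2)*(m + 4)*(m + 3)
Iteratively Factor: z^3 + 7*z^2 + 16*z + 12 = (z + 2)*(z^2 + 5*z + 6) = (z + 2)^2*(z + 3)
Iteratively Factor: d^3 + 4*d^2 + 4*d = (d + 2)*(d^2 + 2*d) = (d + 2)^2*(d)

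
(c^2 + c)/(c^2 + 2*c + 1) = c/(c + 1)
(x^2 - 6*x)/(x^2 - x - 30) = x/(x + 5)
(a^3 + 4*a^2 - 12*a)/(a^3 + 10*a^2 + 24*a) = (a - 2)/(a + 4)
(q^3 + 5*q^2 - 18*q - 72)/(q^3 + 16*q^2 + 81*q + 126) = (q - 4)/(q + 7)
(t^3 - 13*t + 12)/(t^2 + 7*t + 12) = (t^2 - 4*t + 3)/(t + 3)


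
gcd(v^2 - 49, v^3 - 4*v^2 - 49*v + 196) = v^2 - 49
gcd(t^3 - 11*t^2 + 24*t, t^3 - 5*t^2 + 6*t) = t^2 - 3*t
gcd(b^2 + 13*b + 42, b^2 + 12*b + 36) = b + 6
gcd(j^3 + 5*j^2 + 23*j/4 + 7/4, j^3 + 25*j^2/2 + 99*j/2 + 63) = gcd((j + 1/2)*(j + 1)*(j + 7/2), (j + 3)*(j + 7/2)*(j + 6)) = j + 7/2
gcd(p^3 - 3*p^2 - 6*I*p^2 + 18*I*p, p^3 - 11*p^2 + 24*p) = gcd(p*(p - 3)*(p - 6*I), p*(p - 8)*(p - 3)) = p^2 - 3*p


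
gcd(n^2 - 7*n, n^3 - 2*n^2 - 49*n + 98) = n - 7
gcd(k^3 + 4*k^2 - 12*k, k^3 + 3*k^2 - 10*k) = k^2 - 2*k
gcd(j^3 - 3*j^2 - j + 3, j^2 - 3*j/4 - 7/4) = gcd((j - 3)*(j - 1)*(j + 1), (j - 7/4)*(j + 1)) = j + 1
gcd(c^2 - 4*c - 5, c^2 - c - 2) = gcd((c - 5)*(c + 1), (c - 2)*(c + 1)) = c + 1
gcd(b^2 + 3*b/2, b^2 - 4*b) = b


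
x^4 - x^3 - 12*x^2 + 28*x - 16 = (x - 2)^2*(x - 1)*(x + 4)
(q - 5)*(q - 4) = q^2 - 9*q + 20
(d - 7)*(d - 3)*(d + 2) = d^3 - 8*d^2 + d + 42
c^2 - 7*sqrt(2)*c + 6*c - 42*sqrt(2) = (c + 6)*(c - 7*sqrt(2))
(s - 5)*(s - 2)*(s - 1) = s^3 - 8*s^2 + 17*s - 10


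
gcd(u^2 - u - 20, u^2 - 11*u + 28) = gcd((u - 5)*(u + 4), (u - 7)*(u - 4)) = 1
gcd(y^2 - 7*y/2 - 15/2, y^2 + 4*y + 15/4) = y + 3/2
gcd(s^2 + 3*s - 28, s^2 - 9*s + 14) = 1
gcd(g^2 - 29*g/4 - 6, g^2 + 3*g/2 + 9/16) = g + 3/4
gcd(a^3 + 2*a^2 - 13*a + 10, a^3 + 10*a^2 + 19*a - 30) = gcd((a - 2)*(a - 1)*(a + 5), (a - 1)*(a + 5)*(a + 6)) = a^2 + 4*a - 5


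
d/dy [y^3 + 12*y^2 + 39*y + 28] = 3*y^2 + 24*y + 39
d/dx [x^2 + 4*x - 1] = 2*x + 4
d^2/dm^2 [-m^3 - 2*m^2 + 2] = -6*m - 4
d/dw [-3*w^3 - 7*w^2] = w*(-9*w - 14)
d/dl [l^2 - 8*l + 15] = 2*l - 8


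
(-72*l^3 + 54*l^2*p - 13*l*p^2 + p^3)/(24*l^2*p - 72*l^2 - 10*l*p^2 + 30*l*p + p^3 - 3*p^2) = (-3*l + p)/(p - 3)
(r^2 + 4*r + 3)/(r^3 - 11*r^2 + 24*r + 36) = (r + 3)/(r^2 - 12*r + 36)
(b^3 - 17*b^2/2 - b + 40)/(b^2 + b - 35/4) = 2*(b^2 - 6*b - 16)/(2*b + 7)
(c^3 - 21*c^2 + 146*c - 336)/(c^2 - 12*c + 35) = (c^2 - 14*c + 48)/(c - 5)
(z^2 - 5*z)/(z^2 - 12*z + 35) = z/(z - 7)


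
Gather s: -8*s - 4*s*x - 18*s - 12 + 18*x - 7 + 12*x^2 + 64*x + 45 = s*(-4*x - 26) + 12*x^2 + 82*x + 26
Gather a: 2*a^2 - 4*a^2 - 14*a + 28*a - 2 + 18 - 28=-2*a^2 + 14*a - 12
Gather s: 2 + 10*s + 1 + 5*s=15*s + 3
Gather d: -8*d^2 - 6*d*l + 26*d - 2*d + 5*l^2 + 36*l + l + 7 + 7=-8*d^2 + d*(24 - 6*l) + 5*l^2 + 37*l + 14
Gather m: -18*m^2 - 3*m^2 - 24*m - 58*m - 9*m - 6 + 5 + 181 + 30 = -21*m^2 - 91*m + 210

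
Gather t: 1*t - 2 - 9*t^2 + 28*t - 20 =-9*t^2 + 29*t - 22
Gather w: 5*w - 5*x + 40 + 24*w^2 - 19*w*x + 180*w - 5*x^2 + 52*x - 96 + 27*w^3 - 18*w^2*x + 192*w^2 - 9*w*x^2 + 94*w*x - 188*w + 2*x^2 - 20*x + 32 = 27*w^3 + w^2*(216 - 18*x) + w*(-9*x^2 + 75*x - 3) - 3*x^2 + 27*x - 24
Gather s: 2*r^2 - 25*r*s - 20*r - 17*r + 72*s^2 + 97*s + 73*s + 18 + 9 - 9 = 2*r^2 - 37*r + 72*s^2 + s*(170 - 25*r) + 18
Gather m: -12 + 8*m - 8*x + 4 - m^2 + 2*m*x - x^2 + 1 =-m^2 + m*(2*x + 8) - x^2 - 8*x - 7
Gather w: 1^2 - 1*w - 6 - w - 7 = -2*w - 12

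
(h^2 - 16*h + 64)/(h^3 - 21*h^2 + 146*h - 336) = (h - 8)/(h^2 - 13*h + 42)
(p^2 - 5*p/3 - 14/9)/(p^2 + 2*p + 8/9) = (3*p - 7)/(3*p + 4)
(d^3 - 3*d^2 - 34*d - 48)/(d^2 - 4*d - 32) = (d^2 + 5*d + 6)/(d + 4)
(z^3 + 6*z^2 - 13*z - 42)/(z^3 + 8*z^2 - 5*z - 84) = (z + 2)/(z + 4)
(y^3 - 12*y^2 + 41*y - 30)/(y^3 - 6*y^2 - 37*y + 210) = (y^2 - 7*y + 6)/(y^2 - y - 42)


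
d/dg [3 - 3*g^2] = -6*g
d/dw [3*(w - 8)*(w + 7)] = 6*w - 3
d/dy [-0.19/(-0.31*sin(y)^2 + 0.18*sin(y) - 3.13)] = (0.0342 - 0.1178*sin(y))*cos(y)/(0.31*sin(y)^2 - 0.18*sin(y) + 3.13)^2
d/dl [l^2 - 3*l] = 2*l - 3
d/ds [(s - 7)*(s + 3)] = 2*s - 4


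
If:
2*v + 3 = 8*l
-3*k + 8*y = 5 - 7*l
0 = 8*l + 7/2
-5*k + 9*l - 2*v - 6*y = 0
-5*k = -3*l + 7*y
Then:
No Solution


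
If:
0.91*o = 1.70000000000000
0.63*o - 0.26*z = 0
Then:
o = 1.87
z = 4.53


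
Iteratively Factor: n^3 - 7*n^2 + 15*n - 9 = (n - 3)*(n^2 - 4*n + 3) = (n - 3)^2*(n - 1)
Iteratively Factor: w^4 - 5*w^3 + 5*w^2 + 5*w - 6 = (w - 2)*(w^3 - 3*w^2 - w + 3) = (w - 2)*(w - 1)*(w^2 - 2*w - 3) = (w - 3)*(w - 2)*(w - 1)*(w + 1)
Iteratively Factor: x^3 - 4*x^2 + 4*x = (x - 2)*(x^2 - 2*x) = x*(x - 2)*(x - 2)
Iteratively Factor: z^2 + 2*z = (z)*(z + 2)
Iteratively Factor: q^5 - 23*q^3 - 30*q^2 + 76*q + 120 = (q + 2)*(q^4 - 2*q^3 - 19*q^2 + 8*q + 60) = (q - 5)*(q + 2)*(q^3 + 3*q^2 - 4*q - 12) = (q - 5)*(q + 2)^2*(q^2 + q - 6) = (q - 5)*(q - 2)*(q + 2)^2*(q + 3)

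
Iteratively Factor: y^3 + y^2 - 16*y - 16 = (y - 4)*(y^2 + 5*y + 4) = (y - 4)*(y + 4)*(y + 1)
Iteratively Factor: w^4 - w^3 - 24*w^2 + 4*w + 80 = (w + 4)*(w^3 - 5*w^2 - 4*w + 20) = (w - 2)*(w + 4)*(w^2 - 3*w - 10) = (w - 5)*(w - 2)*(w + 4)*(w + 2)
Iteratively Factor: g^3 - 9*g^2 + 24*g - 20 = (g - 2)*(g^2 - 7*g + 10) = (g - 5)*(g - 2)*(g - 2)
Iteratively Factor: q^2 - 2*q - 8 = (q + 2)*(q - 4)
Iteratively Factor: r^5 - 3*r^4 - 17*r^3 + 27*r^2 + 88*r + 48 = (r - 4)*(r^4 + r^3 - 13*r^2 - 25*r - 12) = (r - 4)^2*(r^3 + 5*r^2 + 7*r + 3) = (r - 4)^2*(r + 3)*(r^2 + 2*r + 1) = (r - 4)^2*(r + 1)*(r + 3)*(r + 1)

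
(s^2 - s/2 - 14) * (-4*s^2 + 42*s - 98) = -4*s^4 + 44*s^3 - 63*s^2 - 539*s + 1372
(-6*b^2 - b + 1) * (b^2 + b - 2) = -6*b^4 - 7*b^3 + 12*b^2 + 3*b - 2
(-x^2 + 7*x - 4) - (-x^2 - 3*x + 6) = 10*x - 10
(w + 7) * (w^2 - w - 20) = w^3 + 6*w^2 - 27*w - 140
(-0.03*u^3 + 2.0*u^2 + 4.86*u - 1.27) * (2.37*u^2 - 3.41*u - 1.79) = -0.0711*u^5 + 4.8423*u^4 + 4.7519*u^3 - 23.1625*u^2 - 4.3687*u + 2.2733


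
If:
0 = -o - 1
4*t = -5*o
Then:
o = -1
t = 5/4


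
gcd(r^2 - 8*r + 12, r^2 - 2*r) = r - 2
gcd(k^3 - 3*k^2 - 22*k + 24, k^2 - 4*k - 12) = k - 6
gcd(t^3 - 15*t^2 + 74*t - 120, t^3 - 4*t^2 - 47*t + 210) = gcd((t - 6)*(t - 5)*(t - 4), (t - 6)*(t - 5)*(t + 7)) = t^2 - 11*t + 30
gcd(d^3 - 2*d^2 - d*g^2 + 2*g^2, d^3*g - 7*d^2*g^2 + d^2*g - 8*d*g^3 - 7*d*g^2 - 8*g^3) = d + g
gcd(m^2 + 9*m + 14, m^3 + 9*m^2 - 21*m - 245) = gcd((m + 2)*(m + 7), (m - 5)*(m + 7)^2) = m + 7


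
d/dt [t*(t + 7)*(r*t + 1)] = 3*r*t^2 + 14*r*t + 2*t + 7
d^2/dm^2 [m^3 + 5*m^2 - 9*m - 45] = 6*m + 10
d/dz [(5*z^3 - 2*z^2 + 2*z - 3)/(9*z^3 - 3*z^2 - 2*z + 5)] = (3*z^4 - 56*z^3 + 166*z^2 - 38*z + 4)/(81*z^6 - 54*z^5 - 27*z^4 + 102*z^3 - 26*z^2 - 20*z + 25)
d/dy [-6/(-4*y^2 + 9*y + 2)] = 6*(9 - 8*y)/(-4*y^2 + 9*y + 2)^2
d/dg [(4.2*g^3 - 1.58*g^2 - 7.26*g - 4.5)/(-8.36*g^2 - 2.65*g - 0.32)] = (-35.112*g^4 - 22.26*g^3 - 60.5386*g^2 - 74.2288*g - 9.6018)/(69.8896*g^4 + 44.308*g^3 + 12.3729*g^2 + 1.696*g + 0.1024)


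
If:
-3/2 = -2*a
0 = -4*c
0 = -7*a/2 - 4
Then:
No Solution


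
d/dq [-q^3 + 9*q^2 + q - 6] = -3*q^2 + 18*q + 1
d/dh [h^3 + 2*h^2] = h*(3*h + 4)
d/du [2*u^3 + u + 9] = 6*u^2 + 1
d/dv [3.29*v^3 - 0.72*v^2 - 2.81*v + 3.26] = 9.87*v^2 - 1.44*v - 2.81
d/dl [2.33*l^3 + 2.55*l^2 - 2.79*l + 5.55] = 6.99*l^2 + 5.1*l - 2.79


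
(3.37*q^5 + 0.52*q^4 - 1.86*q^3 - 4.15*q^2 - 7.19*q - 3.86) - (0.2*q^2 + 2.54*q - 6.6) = 3.37*q^5 + 0.52*q^4 - 1.86*q^3 - 4.35*q^2 - 9.73*q + 2.74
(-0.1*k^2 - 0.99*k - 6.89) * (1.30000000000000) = -0.13*k^2 - 1.287*k - 8.957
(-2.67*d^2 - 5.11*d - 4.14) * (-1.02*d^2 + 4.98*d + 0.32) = 2.7234*d^4 - 8.0844*d^3 - 22.0794*d^2 - 22.2524*d - 1.3248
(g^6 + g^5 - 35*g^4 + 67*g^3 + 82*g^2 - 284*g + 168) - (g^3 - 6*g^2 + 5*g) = g^6 + g^5 - 35*g^4 + 66*g^3 + 88*g^2 - 289*g + 168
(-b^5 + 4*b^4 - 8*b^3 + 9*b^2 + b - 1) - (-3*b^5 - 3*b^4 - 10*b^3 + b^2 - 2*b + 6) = 2*b^5 + 7*b^4 + 2*b^3 + 8*b^2 + 3*b - 7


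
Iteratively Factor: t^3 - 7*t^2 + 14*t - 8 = (t - 1)*(t^2 - 6*t + 8) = (t - 4)*(t - 1)*(t - 2)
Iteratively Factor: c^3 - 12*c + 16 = (c - 2)*(c^2 + 2*c - 8) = (c - 2)^2*(c + 4)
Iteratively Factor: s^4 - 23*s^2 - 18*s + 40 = (s - 1)*(s^3 + s^2 - 22*s - 40) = (s - 1)*(s + 4)*(s^2 - 3*s - 10) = (s - 5)*(s - 1)*(s + 4)*(s + 2)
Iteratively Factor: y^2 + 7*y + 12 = (y + 4)*(y + 3)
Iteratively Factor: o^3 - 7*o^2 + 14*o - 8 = (o - 2)*(o^2 - 5*o + 4) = (o - 2)*(o - 1)*(o - 4)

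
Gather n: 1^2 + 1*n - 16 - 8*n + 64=49 - 7*n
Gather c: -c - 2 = -c - 2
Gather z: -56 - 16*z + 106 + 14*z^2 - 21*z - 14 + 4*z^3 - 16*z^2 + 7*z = 4*z^3 - 2*z^2 - 30*z + 36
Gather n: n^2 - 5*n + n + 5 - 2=n^2 - 4*n + 3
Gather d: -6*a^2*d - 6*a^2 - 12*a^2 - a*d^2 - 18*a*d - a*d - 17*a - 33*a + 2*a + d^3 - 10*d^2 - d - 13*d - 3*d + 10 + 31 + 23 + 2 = -18*a^2 - 48*a + d^3 + d^2*(-a - 10) + d*(-6*a^2 - 19*a - 17) + 66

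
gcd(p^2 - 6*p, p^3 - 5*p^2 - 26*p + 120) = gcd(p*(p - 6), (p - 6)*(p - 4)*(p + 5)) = p - 6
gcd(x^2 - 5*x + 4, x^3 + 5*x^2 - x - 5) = x - 1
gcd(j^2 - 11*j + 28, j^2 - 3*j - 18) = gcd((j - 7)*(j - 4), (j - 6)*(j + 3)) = 1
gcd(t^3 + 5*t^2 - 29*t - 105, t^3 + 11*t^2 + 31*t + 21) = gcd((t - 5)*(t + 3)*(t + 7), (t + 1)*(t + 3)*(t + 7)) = t^2 + 10*t + 21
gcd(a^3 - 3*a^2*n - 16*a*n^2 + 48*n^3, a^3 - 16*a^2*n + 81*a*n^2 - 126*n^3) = a - 3*n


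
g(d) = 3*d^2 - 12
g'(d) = 6*d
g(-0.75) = -10.31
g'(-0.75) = -4.50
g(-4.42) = 46.61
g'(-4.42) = -26.52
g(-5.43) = 76.45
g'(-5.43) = -32.58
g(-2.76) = 10.85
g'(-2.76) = -16.56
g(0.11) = -11.96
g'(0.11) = 0.66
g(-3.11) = 17.02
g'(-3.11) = -18.66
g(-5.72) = 86.16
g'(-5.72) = -34.32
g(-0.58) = -10.99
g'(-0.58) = -3.48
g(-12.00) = 420.00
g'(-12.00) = -72.00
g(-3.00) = 15.00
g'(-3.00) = -18.00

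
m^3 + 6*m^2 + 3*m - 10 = (m - 1)*(m + 2)*(m + 5)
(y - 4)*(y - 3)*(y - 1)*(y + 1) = y^4 - 7*y^3 + 11*y^2 + 7*y - 12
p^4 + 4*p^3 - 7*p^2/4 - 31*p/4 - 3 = (p - 3/2)*(p + 1/2)*(p + 1)*(p + 4)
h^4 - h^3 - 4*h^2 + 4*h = h*(h - 2)*(h - 1)*(h + 2)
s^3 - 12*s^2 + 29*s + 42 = (s - 7)*(s - 6)*(s + 1)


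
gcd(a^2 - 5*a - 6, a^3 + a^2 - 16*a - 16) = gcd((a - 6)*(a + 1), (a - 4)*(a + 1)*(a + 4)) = a + 1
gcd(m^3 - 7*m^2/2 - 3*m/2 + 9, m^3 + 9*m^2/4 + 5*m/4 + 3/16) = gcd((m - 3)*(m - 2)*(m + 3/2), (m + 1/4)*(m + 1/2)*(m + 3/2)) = m + 3/2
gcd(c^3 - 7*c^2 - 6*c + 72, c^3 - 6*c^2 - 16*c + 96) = c^2 - 10*c + 24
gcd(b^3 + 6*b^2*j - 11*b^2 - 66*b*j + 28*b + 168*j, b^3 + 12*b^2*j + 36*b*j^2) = b + 6*j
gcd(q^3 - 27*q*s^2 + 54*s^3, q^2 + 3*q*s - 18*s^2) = q^2 + 3*q*s - 18*s^2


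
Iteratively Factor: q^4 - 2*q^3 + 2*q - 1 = (q - 1)*(q^3 - q^2 - q + 1) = (q - 1)^2*(q^2 - 1) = (q - 1)^2*(q + 1)*(q - 1)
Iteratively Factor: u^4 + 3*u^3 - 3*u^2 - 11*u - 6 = (u - 2)*(u^3 + 5*u^2 + 7*u + 3) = (u - 2)*(u + 3)*(u^2 + 2*u + 1) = (u - 2)*(u + 1)*(u + 3)*(u + 1)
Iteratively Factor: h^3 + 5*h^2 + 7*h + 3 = (h + 1)*(h^2 + 4*h + 3) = (h + 1)^2*(h + 3)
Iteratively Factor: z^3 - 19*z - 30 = (z + 2)*(z^2 - 2*z - 15) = (z - 5)*(z + 2)*(z + 3)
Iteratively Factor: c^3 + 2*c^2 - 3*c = (c - 1)*(c^2 + 3*c) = c*(c - 1)*(c + 3)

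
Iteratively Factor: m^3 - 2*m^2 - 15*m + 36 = (m - 3)*(m^2 + m - 12) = (m - 3)*(m + 4)*(m - 3)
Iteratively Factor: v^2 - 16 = (v - 4)*(v + 4)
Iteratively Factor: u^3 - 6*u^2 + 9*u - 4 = (u - 1)*(u^2 - 5*u + 4) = (u - 1)^2*(u - 4)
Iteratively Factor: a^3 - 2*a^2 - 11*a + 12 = (a - 4)*(a^2 + 2*a - 3) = (a - 4)*(a - 1)*(a + 3)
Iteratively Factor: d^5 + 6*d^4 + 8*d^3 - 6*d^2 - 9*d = (d + 3)*(d^4 + 3*d^3 - d^2 - 3*d) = (d - 1)*(d + 3)*(d^3 + 4*d^2 + 3*d) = d*(d - 1)*(d + 3)*(d^2 + 4*d + 3) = d*(d - 1)*(d + 3)^2*(d + 1)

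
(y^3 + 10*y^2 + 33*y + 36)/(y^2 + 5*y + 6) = (y^2 + 7*y + 12)/(y + 2)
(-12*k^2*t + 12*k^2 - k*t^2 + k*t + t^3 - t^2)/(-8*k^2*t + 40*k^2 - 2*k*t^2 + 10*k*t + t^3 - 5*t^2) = (3*k*t - 3*k + t^2 - t)/(2*k*t - 10*k + t^2 - 5*t)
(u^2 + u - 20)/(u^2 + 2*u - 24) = (u + 5)/(u + 6)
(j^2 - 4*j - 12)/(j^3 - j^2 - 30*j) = (j + 2)/(j*(j + 5))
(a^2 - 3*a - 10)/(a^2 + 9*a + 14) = (a - 5)/(a + 7)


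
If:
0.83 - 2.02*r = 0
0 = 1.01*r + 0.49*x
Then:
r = 0.41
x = -0.85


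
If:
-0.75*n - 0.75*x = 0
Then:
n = -x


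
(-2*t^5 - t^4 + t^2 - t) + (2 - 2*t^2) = -2*t^5 - t^4 - t^2 - t + 2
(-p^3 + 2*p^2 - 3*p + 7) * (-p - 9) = p^4 + 7*p^3 - 15*p^2 + 20*p - 63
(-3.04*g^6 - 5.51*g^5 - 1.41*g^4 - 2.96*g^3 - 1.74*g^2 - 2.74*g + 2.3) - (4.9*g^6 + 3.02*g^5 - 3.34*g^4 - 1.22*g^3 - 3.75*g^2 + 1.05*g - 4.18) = -7.94*g^6 - 8.53*g^5 + 1.93*g^4 - 1.74*g^3 + 2.01*g^2 - 3.79*g + 6.48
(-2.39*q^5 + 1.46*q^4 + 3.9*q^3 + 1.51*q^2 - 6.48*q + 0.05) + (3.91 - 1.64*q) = -2.39*q^5 + 1.46*q^4 + 3.9*q^3 + 1.51*q^2 - 8.12*q + 3.96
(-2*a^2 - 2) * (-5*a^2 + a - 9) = 10*a^4 - 2*a^3 + 28*a^2 - 2*a + 18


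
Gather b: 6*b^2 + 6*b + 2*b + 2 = 6*b^2 + 8*b + 2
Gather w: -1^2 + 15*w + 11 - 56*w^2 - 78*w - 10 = -56*w^2 - 63*w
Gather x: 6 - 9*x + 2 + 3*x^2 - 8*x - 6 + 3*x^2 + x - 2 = 6*x^2 - 16*x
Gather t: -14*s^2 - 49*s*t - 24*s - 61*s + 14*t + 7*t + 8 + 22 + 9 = -14*s^2 - 85*s + t*(21 - 49*s) + 39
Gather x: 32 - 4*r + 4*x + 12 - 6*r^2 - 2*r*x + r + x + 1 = -6*r^2 - 3*r + x*(5 - 2*r) + 45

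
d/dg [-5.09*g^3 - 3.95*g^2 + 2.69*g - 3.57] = -15.27*g^2 - 7.9*g + 2.69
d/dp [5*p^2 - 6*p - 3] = 10*p - 6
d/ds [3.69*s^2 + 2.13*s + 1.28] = 7.38*s + 2.13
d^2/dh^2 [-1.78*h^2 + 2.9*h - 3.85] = -3.56000000000000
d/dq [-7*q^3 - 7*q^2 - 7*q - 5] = -21*q^2 - 14*q - 7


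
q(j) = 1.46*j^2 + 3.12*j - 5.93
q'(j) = 2.92*j + 3.12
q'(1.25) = 6.77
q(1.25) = 0.25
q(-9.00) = 84.25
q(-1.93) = -6.51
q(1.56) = 2.49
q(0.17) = -5.36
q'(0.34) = 4.11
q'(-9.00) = -23.16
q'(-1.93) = -2.52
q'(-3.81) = -8.01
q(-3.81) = 3.38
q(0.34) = -4.70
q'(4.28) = 15.62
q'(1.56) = 7.68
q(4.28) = 34.17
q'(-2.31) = -3.63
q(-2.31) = -5.35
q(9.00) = 140.41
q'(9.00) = 29.40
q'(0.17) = 3.62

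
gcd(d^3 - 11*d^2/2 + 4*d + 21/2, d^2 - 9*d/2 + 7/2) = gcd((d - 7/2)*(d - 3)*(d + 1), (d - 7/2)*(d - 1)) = d - 7/2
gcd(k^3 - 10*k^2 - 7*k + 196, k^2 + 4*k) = k + 4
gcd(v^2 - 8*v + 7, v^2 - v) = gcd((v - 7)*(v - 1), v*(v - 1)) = v - 1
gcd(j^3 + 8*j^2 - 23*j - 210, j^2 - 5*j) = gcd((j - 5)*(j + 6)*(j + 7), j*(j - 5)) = j - 5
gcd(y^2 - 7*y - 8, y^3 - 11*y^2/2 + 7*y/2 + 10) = y + 1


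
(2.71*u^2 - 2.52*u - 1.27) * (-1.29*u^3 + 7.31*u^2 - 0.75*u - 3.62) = -3.4959*u^5 + 23.0609*u^4 - 18.8154*u^3 - 17.2039*u^2 + 10.0749*u + 4.5974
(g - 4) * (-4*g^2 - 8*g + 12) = -4*g^3 + 8*g^2 + 44*g - 48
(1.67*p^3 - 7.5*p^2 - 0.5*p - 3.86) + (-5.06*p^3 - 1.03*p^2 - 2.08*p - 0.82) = -3.39*p^3 - 8.53*p^2 - 2.58*p - 4.68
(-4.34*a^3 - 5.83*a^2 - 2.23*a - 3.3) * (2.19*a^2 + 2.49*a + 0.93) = -9.5046*a^5 - 23.5743*a^4 - 23.4366*a^3 - 18.2016*a^2 - 10.2909*a - 3.069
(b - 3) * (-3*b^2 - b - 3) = -3*b^3 + 8*b^2 + 9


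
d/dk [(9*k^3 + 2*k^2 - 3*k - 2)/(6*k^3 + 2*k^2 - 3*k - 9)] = (6*k^4 - 18*k^3 - 207*k^2 - 28*k + 21)/(36*k^6 + 24*k^5 - 32*k^4 - 120*k^3 - 27*k^2 + 54*k + 81)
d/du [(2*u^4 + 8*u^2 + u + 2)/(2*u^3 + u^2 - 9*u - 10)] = (4*u^6 + 4*u^5 - 70*u^4 - 84*u^3 - 85*u^2 - 164*u + 8)/(4*u^6 + 4*u^5 - 35*u^4 - 58*u^3 + 61*u^2 + 180*u + 100)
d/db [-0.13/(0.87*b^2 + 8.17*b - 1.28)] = (0.2262*b + 1.0621)/(0.87*b^2 + 8.17*b - 1.28)^2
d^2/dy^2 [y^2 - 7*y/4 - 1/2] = 2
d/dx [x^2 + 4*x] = 2*x + 4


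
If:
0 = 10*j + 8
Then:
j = -4/5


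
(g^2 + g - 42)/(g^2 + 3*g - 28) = (g - 6)/(g - 4)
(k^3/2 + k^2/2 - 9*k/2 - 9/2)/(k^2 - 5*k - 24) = (k^2 - 2*k - 3)/(2*(k - 8))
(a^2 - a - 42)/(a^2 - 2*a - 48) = (a - 7)/(a - 8)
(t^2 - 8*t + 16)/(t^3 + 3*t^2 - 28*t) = (t - 4)/(t*(t + 7))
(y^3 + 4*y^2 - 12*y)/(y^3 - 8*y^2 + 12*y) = (y + 6)/(y - 6)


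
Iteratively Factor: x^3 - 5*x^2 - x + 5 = (x - 1)*(x^2 - 4*x - 5) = (x - 5)*(x - 1)*(x + 1)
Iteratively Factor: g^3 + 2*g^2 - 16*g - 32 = (g + 2)*(g^2 - 16) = (g - 4)*(g + 2)*(g + 4)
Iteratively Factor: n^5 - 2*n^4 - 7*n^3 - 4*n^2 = (n)*(n^4 - 2*n^3 - 7*n^2 - 4*n) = n*(n + 1)*(n^3 - 3*n^2 - 4*n) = n*(n - 4)*(n + 1)*(n^2 + n) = n*(n - 4)*(n + 1)^2*(n)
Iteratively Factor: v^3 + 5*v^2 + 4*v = (v + 4)*(v^2 + v) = v*(v + 4)*(v + 1)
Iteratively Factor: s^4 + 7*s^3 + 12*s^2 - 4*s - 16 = (s - 1)*(s^3 + 8*s^2 + 20*s + 16) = (s - 1)*(s + 2)*(s^2 + 6*s + 8) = (s - 1)*(s + 2)*(s + 4)*(s + 2)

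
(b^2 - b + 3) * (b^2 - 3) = b^4 - b^3 + 3*b - 9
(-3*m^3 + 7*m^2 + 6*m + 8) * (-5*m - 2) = 15*m^4 - 29*m^3 - 44*m^2 - 52*m - 16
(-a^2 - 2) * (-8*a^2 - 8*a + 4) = 8*a^4 + 8*a^3 + 12*a^2 + 16*a - 8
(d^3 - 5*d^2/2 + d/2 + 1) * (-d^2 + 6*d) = -d^5 + 17*d^4/2 - 31*d^3/2 + 2*d^2 + 6*d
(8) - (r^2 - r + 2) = -r^2 + r + 6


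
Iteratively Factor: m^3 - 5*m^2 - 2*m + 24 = (m - 4)*(m^2 - m - 6) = (m - 4)*(m - 3)*(m + 2)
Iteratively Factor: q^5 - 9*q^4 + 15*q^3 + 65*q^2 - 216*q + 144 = (q - 3)*(q^4 - 6*q^3 - 3*q^2 + 56*q - 48) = (q - 3)*(q - 1)*(q^3 - 5*q^2 - 8*q + 48) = (q - 4)*(q - 3)*(q - 1)*(q^2 - q - 12) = (q - 4)*(q - 3)*(q - 1)*(q + 3)*(q - 4)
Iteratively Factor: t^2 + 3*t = (t + 3)*(t)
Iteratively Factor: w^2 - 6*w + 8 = (w - 2)*(w - 4)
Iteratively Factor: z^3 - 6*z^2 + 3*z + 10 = (z + 1)*(z^2 - 7*z + 10) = (z - 2)*(z + 1)*(z - 5)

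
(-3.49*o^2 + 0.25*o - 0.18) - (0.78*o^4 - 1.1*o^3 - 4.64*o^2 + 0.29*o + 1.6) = -0.78*o^4 + 1.1*o^3 + 1.15*o^2 - 0.04*o - 1.78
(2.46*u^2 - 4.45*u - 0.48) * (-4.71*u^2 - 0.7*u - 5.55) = -11.5866*u^4 + 19.2375*u^3 - 8.2772*u^2 + 25.0335*u + 2.664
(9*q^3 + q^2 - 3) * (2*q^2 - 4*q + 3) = 18*q^5 - 34*q^4 + 23*q^3 - 3*q^2 + 12*q - 9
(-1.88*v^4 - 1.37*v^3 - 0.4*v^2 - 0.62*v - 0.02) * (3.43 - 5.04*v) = 9.4752*v^5 + 0.4564*v^4 - 2.6831*v^3 + 1.7528*v^2 - 2.0258*v - 0.0686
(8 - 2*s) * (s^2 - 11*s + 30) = -2*s^3 + 30*s^2 - 148*s + 240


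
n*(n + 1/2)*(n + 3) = n^3 + 7*n^2/2 + 3*n/2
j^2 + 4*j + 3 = (j + 1)*(j + 3)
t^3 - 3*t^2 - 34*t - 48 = (t - 8)*(t + 2)*(t + 3)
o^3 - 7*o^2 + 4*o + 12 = (o - 6)*(o - 2)*(o + 1)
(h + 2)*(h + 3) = h^2 + 5*h + 6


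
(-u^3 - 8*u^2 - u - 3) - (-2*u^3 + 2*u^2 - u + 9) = u^3 - 10*u^2 - 12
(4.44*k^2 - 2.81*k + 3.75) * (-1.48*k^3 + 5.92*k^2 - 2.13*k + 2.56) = -6.5712*k^5 + 30.4436*k^4 - 31.6424*k^3 + 39.5517*k^2 - 15.1811*k + 9.6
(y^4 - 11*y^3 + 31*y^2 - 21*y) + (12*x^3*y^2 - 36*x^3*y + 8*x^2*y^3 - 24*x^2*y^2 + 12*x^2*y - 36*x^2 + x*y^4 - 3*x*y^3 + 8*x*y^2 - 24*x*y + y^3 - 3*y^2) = 12*x^3*y^2 - 36*x^3*y + 8*x^2*y^3 - 24*x^2*y^2 + 12*x^2*y - 36*x^2 + x*y^4 - 3*x*y^3 + 8*x*y^2 - 24*x*y + y^4 - 10*y^3 + 28*y^2 - 21*y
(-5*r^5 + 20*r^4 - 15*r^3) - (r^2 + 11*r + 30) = -5*r^5 + 20*r^4 - 15*r^3 - r^2 - 11*r - 30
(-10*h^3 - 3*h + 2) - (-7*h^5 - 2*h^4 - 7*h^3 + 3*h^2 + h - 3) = 7*h^5 + 2*h^4 - 3*h^3 - 3*h^2 - 4*h + 5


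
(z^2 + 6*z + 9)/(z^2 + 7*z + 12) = (z + 3)/(z + 4)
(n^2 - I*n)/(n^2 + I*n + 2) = n/(n + 2*I)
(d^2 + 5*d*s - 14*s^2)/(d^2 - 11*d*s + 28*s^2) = (d^2 + 5*d*s - 14*s^2)/(d^2 - 11*d*s + 28*s^2)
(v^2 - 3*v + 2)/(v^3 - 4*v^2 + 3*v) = (v - 2)/(v*(v - 3))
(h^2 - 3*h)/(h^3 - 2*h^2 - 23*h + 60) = h/(h^2 + h - 20)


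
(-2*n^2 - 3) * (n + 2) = -2*n^3 - 4*n^2 - 3*n - 6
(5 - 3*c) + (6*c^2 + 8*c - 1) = 6*c^2 + 5*c + 4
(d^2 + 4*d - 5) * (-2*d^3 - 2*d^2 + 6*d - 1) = -2*d^5 - 10*d^4 + 8*d^3 + 33*d^2 - 34*d + 5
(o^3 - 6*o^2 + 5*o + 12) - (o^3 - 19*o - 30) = -6*o^2 + 24*o + 42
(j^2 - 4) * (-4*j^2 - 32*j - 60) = -4*j^4 - 32*j^3 - 44*j^2 + 128*j + 240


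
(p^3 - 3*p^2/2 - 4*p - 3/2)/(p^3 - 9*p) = (2*p^2 + 3*p + 1)/(2*p*(p + 3))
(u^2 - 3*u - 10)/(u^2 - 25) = (u + 2)/(u + 5)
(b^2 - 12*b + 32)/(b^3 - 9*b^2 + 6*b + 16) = (b - 4)/(b^2 - b - 2)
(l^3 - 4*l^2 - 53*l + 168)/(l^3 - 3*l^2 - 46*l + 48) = (l^2 + 4*l - 21)/(l^2 + 5*l - 6)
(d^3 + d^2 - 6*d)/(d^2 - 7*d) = (d^2 + d - 6)/(d - 7)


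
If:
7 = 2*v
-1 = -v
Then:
No Solution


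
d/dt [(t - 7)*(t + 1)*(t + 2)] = 3*t^2 - 8*t - 19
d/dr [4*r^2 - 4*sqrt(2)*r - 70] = 8*r - 4*sqrt(2)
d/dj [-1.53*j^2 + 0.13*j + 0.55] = 0.13 - 3.06*j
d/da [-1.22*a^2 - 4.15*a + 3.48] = -2.44*a - 4.15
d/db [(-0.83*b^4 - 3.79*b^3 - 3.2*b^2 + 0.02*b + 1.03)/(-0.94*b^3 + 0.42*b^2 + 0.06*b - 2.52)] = (0.7802*b^6 - 0.697199999999997*b^5 - 4.7492*b^4 + 7.9492*b^3 + 31.3566*b^2 + 15.2628*b - 0.1122)/(0.8836*b^6 - 0.7896*b^5 + 0.0636*b^4 + 4.788*b^3 - 2.1132*b^2 - 0.3024*b + 6.3504)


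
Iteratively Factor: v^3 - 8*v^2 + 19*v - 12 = (v - 1)*(v^2 - 7*v + 12) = (v - 3)*(v - 1)*(v - 4)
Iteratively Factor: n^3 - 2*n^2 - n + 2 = (n + 1)*(n^2 - 3*n + 2) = (n - 1)*(n + 1)*(n - 2)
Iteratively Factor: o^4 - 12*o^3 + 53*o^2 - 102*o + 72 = (o - 3)*(o^3 - 9*o^2 + 26*o - 24) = (o - 4)*(o - 3)*(o^2 - 5*o + 6) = (o - 4)*(o - 3)*(o - 2)*(o - 3)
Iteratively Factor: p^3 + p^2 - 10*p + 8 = (p - 2)*(p^2 + 3*p - 4) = (p - 2)*(p + 4)*(p - 1)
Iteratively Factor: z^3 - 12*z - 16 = (z + 2)*(z^2 - 2*z - 8) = (z - 4)*(z + 2)*(z + 2)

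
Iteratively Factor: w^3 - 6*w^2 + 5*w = (w - 1)*(w^2 - 5*w) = (w - 5)*(w - 1)*(w)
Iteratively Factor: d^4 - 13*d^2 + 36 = (d - 3)*(d^3 + 3*d^2 - 4*d - 12) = (d - 3)*(d - 2)*(d^2 + 5*d + 6) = (d - 3)*(d - 2)*(d + 3)*(d + 2)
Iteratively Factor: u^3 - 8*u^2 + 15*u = (u - 5)*(u^2 - 3*u) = u*(u - 5)*(u - 3)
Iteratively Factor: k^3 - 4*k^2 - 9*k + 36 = (k - 3)*(k^2 - k - 12) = (k - 4)*(k - 3)*(k + 3)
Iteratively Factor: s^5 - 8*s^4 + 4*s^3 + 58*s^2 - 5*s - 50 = (s + 2)*(s^4 - 10*s^3 + 24*s^2 + 10*s - 25) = (s + 1)*(s + 2)*(s^3 - 11*s^2 + 35*s - 25) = (s - 5)*(s + 1)*(s + 2)*(s^2 - 6*s + 5) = (s - 5)^2*(s + 1)*(s + 2)*(s - 1)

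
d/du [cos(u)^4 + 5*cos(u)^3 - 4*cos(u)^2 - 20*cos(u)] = (-4*cos(u)^3 - 15*cos(u)^2 + 8*cos(u) + 20)*sin(u)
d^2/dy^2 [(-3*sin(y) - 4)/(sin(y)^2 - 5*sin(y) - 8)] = (-3*sin(y)^5 - 31*sin(y)^4 - 78*sin(y)^3 - 84*sin(y)^2 - 8*sin(y) + 24)/(5*sin(y) + cos(y)^2 + 7)^3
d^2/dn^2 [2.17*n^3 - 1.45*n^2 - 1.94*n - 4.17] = 13.02*n - 2.9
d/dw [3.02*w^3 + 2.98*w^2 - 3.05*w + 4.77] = 9.06*w^2 + 5.96*w - 3.05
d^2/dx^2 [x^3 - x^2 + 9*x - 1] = 6*x - 2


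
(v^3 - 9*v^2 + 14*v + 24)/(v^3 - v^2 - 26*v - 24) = (v - 4)/(v + 4)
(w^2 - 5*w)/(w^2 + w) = (w - 5)/(w + 1)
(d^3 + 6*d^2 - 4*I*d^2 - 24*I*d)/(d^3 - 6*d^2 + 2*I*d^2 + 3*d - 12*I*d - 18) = (d^3 + d^2*(6 - 4*I) - 24*I*d)/(d^3 + d^2*(-6 + 2*I) + d*(3 - 12*I) - 18)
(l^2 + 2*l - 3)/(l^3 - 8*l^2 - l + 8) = (l + 3)/(l^2 - 7*l - 8)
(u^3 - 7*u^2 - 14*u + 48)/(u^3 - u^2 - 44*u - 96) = (u - 2)/(u + 4)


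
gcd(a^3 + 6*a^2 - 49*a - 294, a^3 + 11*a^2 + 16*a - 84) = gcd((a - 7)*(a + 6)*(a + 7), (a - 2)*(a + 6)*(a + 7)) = a^2 + 13*a + 42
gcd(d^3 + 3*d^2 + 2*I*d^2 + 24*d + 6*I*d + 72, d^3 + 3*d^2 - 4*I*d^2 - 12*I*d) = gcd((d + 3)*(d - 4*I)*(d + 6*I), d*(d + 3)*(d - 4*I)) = d^2 + d*(3 - 4*I) - 12*I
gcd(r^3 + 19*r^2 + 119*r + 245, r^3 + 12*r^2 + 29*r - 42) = r + 7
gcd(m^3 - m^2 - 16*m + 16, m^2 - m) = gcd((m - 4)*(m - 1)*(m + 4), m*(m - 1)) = m - 1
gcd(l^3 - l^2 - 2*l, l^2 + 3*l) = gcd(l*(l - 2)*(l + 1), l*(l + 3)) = l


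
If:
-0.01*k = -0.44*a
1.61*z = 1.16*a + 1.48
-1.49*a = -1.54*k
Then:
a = 0.00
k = 0.00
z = 0.92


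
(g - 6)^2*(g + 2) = g^3 - 10*g^2 + 12*g + 72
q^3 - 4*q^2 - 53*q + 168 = (q - 8)*(q - 3)*(q + 7)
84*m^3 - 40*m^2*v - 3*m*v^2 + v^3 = (-7*m + v)*(-2*m + v)*(6*m + v)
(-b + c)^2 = b^2 - 2*b*c + c^2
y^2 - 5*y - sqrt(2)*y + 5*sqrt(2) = (y - 5)*(y - sqrt(2))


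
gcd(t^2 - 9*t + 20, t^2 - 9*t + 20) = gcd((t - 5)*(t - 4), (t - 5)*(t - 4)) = t^2 - 9*t + 20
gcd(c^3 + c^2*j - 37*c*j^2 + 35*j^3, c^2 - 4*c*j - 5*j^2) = c - 5*j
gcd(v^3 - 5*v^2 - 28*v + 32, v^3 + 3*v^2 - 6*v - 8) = v + 4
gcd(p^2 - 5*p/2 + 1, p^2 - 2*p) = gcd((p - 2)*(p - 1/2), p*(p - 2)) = p - 2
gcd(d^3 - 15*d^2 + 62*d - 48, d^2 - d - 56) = d - 8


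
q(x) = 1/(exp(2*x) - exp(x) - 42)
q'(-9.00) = 0.00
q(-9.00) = -0.02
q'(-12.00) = 0.00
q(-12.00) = -0.02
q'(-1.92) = 0.00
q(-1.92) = -0.02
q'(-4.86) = 0.00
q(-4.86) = -0.02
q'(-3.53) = 0.00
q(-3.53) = -0.02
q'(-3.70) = 0.00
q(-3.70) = -0.02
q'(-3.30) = 0.00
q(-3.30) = -0.02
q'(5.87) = -0.00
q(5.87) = 0.00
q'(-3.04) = 0.00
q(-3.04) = -0.02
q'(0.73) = -0.00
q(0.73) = -0.03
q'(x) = (-2*exp(2*x) + exp(x))/(exp(2*x) - exp(x) - 42)^2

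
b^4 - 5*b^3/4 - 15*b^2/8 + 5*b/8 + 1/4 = (b - 2)*(b - 1/2)*(b + 1/4)*(b + 1)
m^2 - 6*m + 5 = (m - 5)*(m - 1)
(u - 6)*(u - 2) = u^2 - 8*u + 12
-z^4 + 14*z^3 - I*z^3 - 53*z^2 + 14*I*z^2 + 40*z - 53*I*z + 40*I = (z - 8)*(z - 5)*(-I*z + 1)*(-I*z + I)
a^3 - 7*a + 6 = (a - 2)*(a - 1)*(a + 3)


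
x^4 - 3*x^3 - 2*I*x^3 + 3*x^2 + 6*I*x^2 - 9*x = x*(x - 3)*(x - 3*I)*(x + I)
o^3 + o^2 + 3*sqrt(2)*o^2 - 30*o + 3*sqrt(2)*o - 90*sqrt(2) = (o - 5)*(o + 6)*(o + 3*sqrt(2))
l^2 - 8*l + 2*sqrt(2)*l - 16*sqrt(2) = (l - 8)*(l + 2*sqrt(2))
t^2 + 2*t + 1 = (t + 1)^2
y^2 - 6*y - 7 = (y - 7)*(y + 1)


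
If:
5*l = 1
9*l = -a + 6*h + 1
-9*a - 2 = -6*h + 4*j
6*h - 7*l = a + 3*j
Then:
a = -1/20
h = 1/8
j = -1/5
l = 1/5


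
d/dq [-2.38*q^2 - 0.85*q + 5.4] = -4.76*q - 0.85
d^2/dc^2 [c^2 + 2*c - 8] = 2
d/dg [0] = 0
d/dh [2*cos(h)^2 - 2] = -2*sin(2*h)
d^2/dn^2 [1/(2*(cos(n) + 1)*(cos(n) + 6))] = (-4*sin(n)^4 + 27*sin(n)^2 + 273*cos(n)/4 - 21*cos(3*n)/4 + 63)/(2*(cos(n) + 1)^3*(cos(n) + 6)^3)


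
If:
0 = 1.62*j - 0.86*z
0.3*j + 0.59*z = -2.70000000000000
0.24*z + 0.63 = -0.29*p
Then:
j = -1.91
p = 0.81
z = -3.60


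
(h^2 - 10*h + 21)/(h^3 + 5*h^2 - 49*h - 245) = (h - 3)/(h^2 + 12*h + 35)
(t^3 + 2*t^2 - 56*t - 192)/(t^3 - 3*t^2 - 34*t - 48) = (t^2 + 10*t + 24)/(t^2 + 5*t + 6)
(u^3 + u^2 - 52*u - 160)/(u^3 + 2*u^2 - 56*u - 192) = (u + 5)/(u + 6)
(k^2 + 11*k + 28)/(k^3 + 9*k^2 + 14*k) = (k + 4)/(k*(k + 2))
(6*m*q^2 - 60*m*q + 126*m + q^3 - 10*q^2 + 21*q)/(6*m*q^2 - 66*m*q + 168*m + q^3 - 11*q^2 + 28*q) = (q - 3)/(q - 4)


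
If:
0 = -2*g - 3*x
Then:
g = -3*x/2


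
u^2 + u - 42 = (u - 6)*(u + 7)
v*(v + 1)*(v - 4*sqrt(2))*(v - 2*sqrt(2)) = v^4 - 6*sqrt(2)*v^3 + v^3 - 6*sqrt(2)*v^2 + 16*v^2 + 16*v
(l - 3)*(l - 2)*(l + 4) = l^3 - l^2 - 14*l + 24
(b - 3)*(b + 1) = b^2 - 2*b - 3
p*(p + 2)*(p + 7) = p^3 + 9*p^2 + 14*p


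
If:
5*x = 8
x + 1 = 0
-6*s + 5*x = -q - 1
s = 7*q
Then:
No Solution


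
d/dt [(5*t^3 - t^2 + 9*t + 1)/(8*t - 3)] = (80*t^3 - 53*t^2 + 6*t - 35)/(64*t^2 - 48*t + 9)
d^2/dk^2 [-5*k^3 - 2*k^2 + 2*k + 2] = -30*k - 4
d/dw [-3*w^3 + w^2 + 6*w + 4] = -9*w^2 + 2*w + 6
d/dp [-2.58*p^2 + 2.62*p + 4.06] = 2.62 - 5.16*p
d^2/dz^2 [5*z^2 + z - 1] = 10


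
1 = 1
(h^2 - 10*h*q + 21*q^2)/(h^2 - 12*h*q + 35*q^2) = (-h + 3*q)/(-h + 5*q)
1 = 1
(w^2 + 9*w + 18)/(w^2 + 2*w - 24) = (w + 3)/(w - 4)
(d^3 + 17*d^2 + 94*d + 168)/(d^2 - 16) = (d^2 + 13*d + 42)/(d - 4)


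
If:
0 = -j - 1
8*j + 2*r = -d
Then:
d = 8 - 2*r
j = -1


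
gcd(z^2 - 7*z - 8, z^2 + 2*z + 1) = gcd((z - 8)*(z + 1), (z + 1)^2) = z + 1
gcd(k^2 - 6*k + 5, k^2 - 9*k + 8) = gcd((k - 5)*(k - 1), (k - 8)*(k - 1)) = k - 1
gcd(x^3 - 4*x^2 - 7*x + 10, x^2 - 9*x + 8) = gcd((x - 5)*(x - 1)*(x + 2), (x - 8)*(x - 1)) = x - 1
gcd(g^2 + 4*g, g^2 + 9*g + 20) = g + 4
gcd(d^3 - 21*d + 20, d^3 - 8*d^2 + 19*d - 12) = d^2 - 5*d + 4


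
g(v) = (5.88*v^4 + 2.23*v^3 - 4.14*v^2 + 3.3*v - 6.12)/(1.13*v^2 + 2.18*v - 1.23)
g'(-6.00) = -67.55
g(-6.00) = 264.08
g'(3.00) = 24.71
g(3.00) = 32.49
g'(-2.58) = 974.37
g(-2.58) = 269.79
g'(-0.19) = 1.61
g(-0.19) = 4.31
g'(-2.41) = 63566.33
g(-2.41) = 1625.94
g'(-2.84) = 147.33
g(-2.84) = 166.90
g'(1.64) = 12.47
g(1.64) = 7.53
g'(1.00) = 10.95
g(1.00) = 0.55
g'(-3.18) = 19.44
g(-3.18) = 144.31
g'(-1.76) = 71.51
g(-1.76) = -12.45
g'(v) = (-2.26*v - 2.18)*(5.88*v^4 + 2.23*v^3 - 4.14*v^2 + 3.3*v - 6.12)/(1.13*v^2 + 2.18*v - 1.23)^2 + (23.52*v^3 + 6.69*v^2 - 8.28*v + 3.3)/(1.13*v^2 + 2.18*v - 1.23)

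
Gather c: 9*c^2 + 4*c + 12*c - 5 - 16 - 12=9*c^2 + 16*c - 33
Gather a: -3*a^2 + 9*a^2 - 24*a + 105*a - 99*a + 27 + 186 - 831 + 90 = 6*a^2 - 18*a - 528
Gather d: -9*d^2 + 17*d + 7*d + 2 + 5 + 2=-9*d^2 + 24*d + 9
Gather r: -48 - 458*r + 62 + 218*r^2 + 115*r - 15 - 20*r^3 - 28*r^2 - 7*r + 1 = -20*r^3 + 190*r^2 - 350*r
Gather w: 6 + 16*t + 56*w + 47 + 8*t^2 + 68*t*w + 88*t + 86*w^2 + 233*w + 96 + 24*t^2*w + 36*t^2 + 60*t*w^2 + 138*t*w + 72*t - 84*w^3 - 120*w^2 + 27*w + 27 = 44*t^2 + 176*t - 84*w^3 + w^2*(60*t - 34) + w*(24*t^2 + 206*t + 316) + 176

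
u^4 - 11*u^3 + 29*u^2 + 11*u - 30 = (u - 6)*(u - 5)*(u - 1)*(u + 1)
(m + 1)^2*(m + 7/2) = m^3 + 11*m^2/2 + 8*m + 7/2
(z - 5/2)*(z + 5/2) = z^2 - 25/4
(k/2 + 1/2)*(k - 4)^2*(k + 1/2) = k^4/2 - 13*k^3/4 + 9*k^2/4 + 10*k + 4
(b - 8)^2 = b^2 - 16*b + 64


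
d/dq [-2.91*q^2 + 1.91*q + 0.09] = 1.91 - 5.82*q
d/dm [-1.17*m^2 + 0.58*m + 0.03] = 0.58 - 2.34*m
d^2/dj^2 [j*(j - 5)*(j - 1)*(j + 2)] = 12*j^2 - 24*j - 14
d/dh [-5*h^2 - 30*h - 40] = -10*h - 30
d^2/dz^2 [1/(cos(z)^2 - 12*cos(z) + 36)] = 2*(-6*cos(z) - cos(2*z) + 2)/(cos(z) - 6)^4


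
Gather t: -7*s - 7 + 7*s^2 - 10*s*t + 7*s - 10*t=7*s^2 + t*(-10*s - 10) - 7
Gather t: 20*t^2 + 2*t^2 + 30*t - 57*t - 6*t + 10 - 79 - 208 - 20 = 22*t^2 - 33*t - 297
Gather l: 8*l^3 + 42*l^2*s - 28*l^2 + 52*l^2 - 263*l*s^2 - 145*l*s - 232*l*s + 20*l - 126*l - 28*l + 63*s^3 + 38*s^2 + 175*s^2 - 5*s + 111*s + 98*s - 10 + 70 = 8*l^3 + l^2*(42*s + 24) + l*(-263*s^2 - 377*s - 134) + 63*s^3 + 213*s^2 + 204*s + 60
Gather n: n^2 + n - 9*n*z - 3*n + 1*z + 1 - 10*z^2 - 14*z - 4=n^2 + n*(-9*z - 2) - 10*z^2 - 13*z - 3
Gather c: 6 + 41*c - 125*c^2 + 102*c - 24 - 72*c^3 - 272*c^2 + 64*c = -72*c^3 - 397*c^2 + 207*c - 18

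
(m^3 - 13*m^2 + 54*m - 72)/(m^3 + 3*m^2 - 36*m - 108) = (m^2 - 7*m + 12)/(m^2 + 9*m + 18)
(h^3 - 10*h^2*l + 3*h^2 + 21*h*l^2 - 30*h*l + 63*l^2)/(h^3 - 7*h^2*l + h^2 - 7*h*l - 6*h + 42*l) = (h - 3*l)/(h - 2)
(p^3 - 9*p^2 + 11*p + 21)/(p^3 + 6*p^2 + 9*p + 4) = (p^2 - 10*p + 21)/(p^2 + 5*p + 4)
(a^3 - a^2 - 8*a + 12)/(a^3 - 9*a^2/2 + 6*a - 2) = 2*(a + 3)/(2*a - 1)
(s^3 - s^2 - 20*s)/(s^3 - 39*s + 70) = s*(s + 4)/(s^2 + 5*s - 14)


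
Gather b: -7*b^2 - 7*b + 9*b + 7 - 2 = -7*b^2 + 2*b + 5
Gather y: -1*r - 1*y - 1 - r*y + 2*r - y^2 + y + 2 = -r*y + r - y^2 + 1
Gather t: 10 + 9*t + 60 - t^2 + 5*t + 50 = -t^2 + 14*t + 120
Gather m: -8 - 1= -9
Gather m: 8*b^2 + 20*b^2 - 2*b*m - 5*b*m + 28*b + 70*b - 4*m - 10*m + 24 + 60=28*b^2 + 98*b + m*(-7*b - 14) + 84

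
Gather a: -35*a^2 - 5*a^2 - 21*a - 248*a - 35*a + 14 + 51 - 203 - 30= -40*a^2 - 304*a - 168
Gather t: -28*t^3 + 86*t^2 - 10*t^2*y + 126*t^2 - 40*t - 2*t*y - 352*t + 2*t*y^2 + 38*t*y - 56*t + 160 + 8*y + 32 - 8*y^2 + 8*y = -28*t^3 + t^2*(212 - 10*y) + t*(2*y^2 + 36*y - 448) - 8*y^2 + 16*y + 192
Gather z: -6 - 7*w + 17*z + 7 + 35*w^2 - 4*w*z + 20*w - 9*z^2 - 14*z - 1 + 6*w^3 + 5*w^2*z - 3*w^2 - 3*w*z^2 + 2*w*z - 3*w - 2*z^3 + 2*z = 6*w^3 + 32*w^2 + 10*w - 2*z^3 + z^2*(-3*w - 9) + z*(5*w^2 - 2*w + 5)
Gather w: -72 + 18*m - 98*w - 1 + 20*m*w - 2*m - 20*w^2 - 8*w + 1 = 16*m - 20*w^2 + w*(20*m - 106) - 72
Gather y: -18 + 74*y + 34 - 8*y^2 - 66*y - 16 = -8*y^2 + 8*y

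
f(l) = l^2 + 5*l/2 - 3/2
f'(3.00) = 8.50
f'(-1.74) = -0.98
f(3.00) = 15.00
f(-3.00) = 0.00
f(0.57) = 0.25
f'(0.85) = 4.20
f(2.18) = 8.70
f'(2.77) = 8.04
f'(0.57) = 3.64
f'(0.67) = 3.84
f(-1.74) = -2.82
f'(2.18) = 6.86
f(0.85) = 1.35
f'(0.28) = 3.06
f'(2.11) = 6.72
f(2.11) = 8.23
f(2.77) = 13.10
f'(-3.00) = -3.50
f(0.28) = -0.72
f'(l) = 2*l + 5/2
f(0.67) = 0.62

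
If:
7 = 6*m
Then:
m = 7/6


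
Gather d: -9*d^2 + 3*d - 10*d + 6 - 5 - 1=-9*d^2 - 7*d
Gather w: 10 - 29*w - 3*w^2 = -3*w^2 - 29*w + 10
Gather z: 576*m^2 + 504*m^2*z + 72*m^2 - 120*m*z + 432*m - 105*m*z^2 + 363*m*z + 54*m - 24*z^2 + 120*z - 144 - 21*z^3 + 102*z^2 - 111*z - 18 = 648*m^2 + 486*m - 21*z^3 + z^2*(78 - 105*m) + z*(504*m^2 + 243*m + 9) - 162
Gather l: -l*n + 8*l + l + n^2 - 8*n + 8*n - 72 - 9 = l*(9 - n) + n^2 - 81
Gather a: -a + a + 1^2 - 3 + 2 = 0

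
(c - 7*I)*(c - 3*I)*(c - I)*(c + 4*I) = c^4 - 7*I*c^3 + 13*c^2 - 103*I*c - 84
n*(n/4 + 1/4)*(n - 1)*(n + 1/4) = n^4/4 + n^3/16 - n^2/4 - n/16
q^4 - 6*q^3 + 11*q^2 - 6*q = q*(q - 3)*(q - 2)*(q - 1)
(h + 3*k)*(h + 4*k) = h^2 + 7*h*k + 12*k^2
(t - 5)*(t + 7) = t^2 + 2*t - 35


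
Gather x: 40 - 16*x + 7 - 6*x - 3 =44 - 22*x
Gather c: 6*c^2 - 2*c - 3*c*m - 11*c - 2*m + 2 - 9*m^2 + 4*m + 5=6*c^2 + c*(-3*m - 13) - 9*m^2 + 2*m + 7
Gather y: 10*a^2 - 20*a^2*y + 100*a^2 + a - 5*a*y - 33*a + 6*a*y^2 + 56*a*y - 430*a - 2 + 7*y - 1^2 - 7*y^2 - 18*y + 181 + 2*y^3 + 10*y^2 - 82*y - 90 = 110*a^2 - 462*a + 2*y^3 + y^2*(6*a + 3) + y*(-20*a^2 + 51*a - 93) + 88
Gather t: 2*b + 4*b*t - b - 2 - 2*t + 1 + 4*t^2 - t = b + 4*t^2 + t*(4*b - 3) - 1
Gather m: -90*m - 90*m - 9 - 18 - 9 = -180*m - 36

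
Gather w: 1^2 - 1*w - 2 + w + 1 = 0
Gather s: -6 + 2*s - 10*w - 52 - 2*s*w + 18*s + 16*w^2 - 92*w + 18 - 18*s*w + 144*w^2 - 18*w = s*(20 - 20*w) + 160*w^2 - 120*w - 40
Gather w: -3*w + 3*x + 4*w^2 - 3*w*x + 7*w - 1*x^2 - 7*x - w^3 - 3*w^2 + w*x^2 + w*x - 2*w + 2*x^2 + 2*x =-w^3 + w^2 + w*(x^2 - 2*x + 2) + x^2 - 2*x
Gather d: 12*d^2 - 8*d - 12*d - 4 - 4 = 12*d^2 - 20*d - 8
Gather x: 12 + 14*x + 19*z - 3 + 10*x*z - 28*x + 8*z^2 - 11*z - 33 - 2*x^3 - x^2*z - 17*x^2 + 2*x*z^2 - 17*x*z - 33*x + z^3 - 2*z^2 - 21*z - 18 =-2*x^3 + x^2*(-z - 17) + x*(2*z^2 - 7*z - 47) + z^3 + 6*z^2 - 13*z - 42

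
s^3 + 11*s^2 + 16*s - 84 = (s - 2)*(s + 6)*(s + 7)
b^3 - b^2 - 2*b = b*(b - 2)*(b + 1)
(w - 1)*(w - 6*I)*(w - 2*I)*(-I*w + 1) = -I*w^4 - 7*w^3 + I*w^3 + 7*w^2 + 4*I*w^2 - 12*w - 4*I*w + 12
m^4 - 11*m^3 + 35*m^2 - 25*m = m*(m - 5)^2*(m - 1)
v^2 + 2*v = v*(v + 2)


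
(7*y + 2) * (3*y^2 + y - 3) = 21*y^3 + 13*y^2 - 19*y - 6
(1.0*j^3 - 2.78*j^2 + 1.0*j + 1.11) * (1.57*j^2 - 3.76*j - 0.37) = 1.57*j^5 - 8.1246*j^4 + 11.6528*j^3 - 0.9887*j^2 - 4.5436*j - 0.4107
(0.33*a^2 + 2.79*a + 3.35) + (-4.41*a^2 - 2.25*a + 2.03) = -4.08*a^2 + 0.54*a + 5.38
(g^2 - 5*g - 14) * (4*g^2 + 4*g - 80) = 4*g^4 - 16*g^3 - 156*g^2 + 344*g + 1120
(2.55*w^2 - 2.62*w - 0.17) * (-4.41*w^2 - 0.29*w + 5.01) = -11.2455*w^4 + 10.8147*w^3 + 14.285*w^2 - 13.0769*w - 0.8517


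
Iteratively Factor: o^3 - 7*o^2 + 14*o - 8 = (o - 4)*(o^2 - 3*o + 2) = (o - 4)*(o - 2)*(o - 1)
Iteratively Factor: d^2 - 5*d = (d - 5)*(d)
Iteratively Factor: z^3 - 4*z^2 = (z)*(z^2 - 4*z) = z^2*(z - 4)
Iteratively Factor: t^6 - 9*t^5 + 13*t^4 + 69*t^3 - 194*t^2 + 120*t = (t + 3)*(t^5 - 12*t^4 + 49*t^3 - 78*t^2 + 40*t) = (t - 5)*(t + 3)*(t^4 - 7*t^3 + 14*t^2 - 8*t) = t*(t - 5)*(t + 3)*(t^3 - 7*t^2 + 14*t - 8) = t*(t - 5)*(t - 1)*(t + 3)*(t^2 - 6*t + 8) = t*(t - 5)*(t - 2)*(t - 1)*(t + 3)*(t - 4)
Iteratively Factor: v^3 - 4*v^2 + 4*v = (v)*(v^2 - 4*v + 4) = v*(v - 2)*(v - 2)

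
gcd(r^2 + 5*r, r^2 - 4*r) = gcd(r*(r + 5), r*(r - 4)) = r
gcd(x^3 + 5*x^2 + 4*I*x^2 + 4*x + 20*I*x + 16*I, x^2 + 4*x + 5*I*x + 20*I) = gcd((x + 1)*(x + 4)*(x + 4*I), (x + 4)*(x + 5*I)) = x + 4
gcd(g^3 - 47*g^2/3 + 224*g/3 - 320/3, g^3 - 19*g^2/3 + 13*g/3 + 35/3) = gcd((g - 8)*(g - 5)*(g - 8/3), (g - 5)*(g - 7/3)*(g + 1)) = g - 5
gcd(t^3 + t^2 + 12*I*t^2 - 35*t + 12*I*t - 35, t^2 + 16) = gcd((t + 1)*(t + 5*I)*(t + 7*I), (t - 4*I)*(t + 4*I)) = 1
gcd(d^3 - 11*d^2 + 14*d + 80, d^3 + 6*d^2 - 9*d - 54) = 1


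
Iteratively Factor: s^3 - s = (s - 1)*(s^2 + s) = s*(s - 1)*(s + 1)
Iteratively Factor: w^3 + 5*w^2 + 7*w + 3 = (w + 1)*(w^2 + 4*w + 3) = (w + 1)*(w + 3)*(w + 1)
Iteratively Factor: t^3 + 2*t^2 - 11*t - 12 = (t - 3)*(t^2 + 5*t + 4) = (t - 3)*(t + 4)*(t + 1)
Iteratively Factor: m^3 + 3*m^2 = (m)*(m^2 + 3*m) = m*(m + 3)*(m)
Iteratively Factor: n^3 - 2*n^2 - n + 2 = (n + 1)*(n^2 - 3*n + 2) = (n - 2)*(n + 1)*(n - 1)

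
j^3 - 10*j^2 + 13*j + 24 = (j - 8)*(j - 3)*(j + 1)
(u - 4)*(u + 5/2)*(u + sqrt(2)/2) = u^3 - 3*u^2/2 + sqrt(2)*u^2/2 - 10*u - 3*sqrt(2)*u/4 - 5*sqrt(2)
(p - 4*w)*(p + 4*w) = p^2 - 16*w^2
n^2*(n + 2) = n^3 + 2*n^2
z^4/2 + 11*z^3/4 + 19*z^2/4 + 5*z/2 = z*(z/2 + 1/2)*(z + 2)*(z + 5/2)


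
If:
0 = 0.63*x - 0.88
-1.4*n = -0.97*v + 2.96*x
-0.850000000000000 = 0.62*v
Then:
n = -3.90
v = -1.37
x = 1.40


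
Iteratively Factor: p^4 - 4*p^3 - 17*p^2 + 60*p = (p - 5)*(p^3 + p^2 - 12*p) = (p - 5)*(p + 4)*(p^2 - 3*p) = p*(p - 5)*(p + 4)*(p - 3)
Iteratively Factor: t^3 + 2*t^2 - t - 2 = (t - 1)*(t^2 + 3*t + 2) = (t - 1)*(t + 2)*(t + 1)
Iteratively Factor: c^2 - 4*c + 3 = (c - 3)*(c - 1)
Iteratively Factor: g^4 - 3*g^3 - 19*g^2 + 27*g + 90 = (g - 5)*(g^3 + 2*g^2 - 9*g - 18) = (g - 5)*(g - 3)*(g^2 + 5*g + 6) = (g - 5)*(g - 3)*(g + 3)*(g + 2)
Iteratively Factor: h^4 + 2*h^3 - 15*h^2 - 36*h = (h + 3)*(h^3 - h^2 - 12*h) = (h - 4)*(h + 3)*(h^2 + 3*h) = h*(h - 4)*(h + 3)*(h + 3)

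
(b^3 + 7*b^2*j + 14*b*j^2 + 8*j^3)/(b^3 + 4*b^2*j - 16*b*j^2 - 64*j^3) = (b^2 + 3*b*j + 2*j^2)/(b^2 - 16*j^2)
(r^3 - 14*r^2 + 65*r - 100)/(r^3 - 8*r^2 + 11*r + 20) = (r - 5)/(r + 1)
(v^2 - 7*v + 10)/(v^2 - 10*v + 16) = (v - 5)/(v - 8)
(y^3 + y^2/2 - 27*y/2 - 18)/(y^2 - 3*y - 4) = (2*y^2 + 9*y + 9)/(2*(y + 1))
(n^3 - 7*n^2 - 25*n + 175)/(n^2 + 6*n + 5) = (n^2 - 12*n + 35)/(n + 1)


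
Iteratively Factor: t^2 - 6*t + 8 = (t - 4)*(t - 2)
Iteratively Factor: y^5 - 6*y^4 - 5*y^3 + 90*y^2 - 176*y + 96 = (y - 4)*(y^4 - 2*y^3 - 13*y^2 + 38*y - 24) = (y - 4)*(y - 1)*(y^3 - y^2 - 14*y + 24) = (y - 4)*(y - 1)*(y + 4)*(y^2 - 5*y + 6) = (y - 4)*(y - 3)*(y - 1)*(y + 4)*(y - 2)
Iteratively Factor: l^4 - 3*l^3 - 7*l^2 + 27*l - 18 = (l - 3)*(l^3 - 7*l + 6) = (l - 3)*(l - 1)*(l^2 + l - 6) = (l - 3)*(l - 2)*(l - 1)*(l + 3)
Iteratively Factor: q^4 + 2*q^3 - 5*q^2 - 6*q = (q)*(q^3 + 2*q^2 - 5*q - 6) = q*(q + 1)*(q^2 + q - 6) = q*(q - 2)*(q + 1)*(q + 3)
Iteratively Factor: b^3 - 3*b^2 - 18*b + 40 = (b - 5)*(b^2 + 2*b - 8) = (b - 5)*(b - 2)*(b + 4)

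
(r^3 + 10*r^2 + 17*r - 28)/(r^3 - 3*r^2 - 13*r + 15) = (r^2 + 11*r + 28)/(r^2 - 2*r - 15)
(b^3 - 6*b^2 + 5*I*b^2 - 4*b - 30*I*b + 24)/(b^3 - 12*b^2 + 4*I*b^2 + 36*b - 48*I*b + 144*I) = (b + I)/(b - 6)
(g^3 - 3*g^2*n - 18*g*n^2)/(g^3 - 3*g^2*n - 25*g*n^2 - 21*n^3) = g*(g - 6*n)/(g^2 - 6*g*n - 7*n^2)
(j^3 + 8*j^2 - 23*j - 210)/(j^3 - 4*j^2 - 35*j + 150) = (j + 7)/(j - 5)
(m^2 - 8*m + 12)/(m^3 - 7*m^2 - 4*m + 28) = (m - 6)/(m^2 - 5*m - 14)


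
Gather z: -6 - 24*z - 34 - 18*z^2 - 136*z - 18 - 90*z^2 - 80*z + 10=-108*z^2 - 240*z - 48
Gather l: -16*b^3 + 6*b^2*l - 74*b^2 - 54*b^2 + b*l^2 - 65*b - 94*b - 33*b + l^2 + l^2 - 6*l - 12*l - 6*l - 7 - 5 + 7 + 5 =-16*b^3 - 128*b^2 - 192*b + l^2*(b + 2) + l*(6*b^2 - 24)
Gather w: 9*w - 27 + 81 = 9*w + 54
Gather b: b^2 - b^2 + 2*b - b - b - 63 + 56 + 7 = 0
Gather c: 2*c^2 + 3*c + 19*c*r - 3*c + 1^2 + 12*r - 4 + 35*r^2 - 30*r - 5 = 2*c^2 + 19*c*r + 35*r^2 - 18*r - 8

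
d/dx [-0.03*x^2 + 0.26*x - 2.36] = 0.26 - 0.06*x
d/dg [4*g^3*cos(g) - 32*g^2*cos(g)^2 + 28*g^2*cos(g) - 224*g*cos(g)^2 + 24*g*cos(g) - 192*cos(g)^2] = -4*g^3*sin(g) - 28*g^2*sin(g) + 32*g^2*sin(2*g) + 12*g^2*cos(g) - 24*g*sin(g) + 224*g*sin(2*g) - 64*g*cos(g)^2 + 56*g*cos(g) + 192*sin(2*g) - 224*cos(g)^2 + 24*cos(g)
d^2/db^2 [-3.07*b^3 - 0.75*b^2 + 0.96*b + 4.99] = -18.42*b - 1.5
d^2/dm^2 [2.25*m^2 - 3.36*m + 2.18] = 4.50000000000000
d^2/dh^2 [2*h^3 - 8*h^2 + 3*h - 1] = 12*h - 16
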